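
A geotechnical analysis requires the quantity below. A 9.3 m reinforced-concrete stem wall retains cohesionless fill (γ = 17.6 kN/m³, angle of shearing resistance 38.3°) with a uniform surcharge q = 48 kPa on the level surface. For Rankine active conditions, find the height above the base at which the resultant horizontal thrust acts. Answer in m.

3.67 m

K_a = 0.2347.
Triangular part P₁ = ½K_aγH² = 178.7 at H/3 = 3.100 m; rectangular part P₂ = K_a q H = 104.8 at H/2 = 4.650 m.
ȳ = (P₁·3.100 + P₂·4.650)/(P₁+P₂) = 3.673 m.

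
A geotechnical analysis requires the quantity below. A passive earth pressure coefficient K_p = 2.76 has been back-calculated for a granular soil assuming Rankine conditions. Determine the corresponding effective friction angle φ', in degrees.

27.9°

K_p = (1+sin φ)/(1−sin φ) ⇒ sin φ = (K_p − 1)/(K_p + 1) = 0.4681.
φ = arcsin(0.4681) = 27.91°.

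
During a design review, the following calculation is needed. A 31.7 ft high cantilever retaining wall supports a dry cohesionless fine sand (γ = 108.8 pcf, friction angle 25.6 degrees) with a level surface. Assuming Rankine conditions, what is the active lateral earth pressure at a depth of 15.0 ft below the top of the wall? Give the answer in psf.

K_a = (1 − sin φ)/(1 + sin φ) = 0.3966.
σ_h = K_a γ z = 0.3966 × 108.8 × 15.0 = 647.2 psf.

647 psf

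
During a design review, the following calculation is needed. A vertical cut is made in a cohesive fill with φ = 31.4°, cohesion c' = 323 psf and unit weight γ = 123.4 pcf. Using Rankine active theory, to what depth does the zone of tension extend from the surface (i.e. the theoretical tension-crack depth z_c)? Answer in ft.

K_a = tan²(45° − 31.4°/2) = 0.3149; √K_a = 0.5612.
The active pressure is zero where K_a γ z = 2c√K_a, so z_c = 2c/(γ√K_a) = 2×323/(123.4×0.5612) = 9.329 ft.

9.33 ft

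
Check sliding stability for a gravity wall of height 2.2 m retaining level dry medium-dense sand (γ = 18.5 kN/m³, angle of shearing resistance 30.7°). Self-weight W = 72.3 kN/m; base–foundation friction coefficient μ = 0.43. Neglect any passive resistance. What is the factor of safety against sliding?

2.14

K_a = tan²(45° − 30.7°/2) = 0.3240.
P_a = ½K_aγH² = 0.5×0.3240×18.5×2.2² = 14.51 kN/m, acting at H/3 = 0.7333 m above the base.
FS_sliding = μW / P_a = 0.43×72.3 / 14.51 = 2.143.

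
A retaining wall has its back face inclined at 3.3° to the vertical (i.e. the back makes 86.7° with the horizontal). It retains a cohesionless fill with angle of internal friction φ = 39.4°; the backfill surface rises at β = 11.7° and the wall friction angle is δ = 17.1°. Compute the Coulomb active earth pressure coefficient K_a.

K_a = sin²(α+φ) / [sin²α · sin(α−δ) · (1 + √{sin(φ+δ)sin(φ−β) / (sin(α−δ)sin(α+β))})²].
With α = 86.7°, φ = 39.4°, δ = 17.1°, β = 11.7°: K_a = 0.2578.

0.258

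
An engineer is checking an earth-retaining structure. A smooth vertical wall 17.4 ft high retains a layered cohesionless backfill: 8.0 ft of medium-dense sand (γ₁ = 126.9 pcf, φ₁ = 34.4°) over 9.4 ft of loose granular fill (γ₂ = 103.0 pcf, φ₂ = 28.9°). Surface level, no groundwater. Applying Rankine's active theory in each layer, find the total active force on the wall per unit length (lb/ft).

6040 lb/ft

K_a1 = tan²(45°−34.4°/2) = 0.2780; K_a2 = tan²(45°−28.9°/2) = 0.3484.
Layer 1: σ at base = K_a1 γ₁ h₁ = 282.2 psf; P₁ = ½×282.2×8.0 = 1129.
Layer 2: σ_v at top = γ₁h₁ = 1015; σ_h top = K_a2×1015 = 353.7; σ_h base = K_a2×(1015+103.0×9.4) = 690.9.
P₂ = ½(353.7+690.9)×9.4 = 4910. Total P_a = 1129+4910 = 6038 lb/ft.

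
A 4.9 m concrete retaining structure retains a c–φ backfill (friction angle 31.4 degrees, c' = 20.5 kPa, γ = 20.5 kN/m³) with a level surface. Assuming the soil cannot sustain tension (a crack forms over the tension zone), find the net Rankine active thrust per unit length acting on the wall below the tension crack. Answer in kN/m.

K_a = 0.3149; √K_a = 0.5612.
Tension-crack depth z_c = 2c/(γ√K_a) = 2×20.5/(20.5×0.5612) = 3.564 m.
σ_a at base = K_a γ H − 2c√K_a = 0.3149×20.5×4.9 − 2×20.5×0.5612 = 8.625 kPa.
P_a = ½ × 8.625 × (H − z_c) = 0.5×8.625×1.336 = 5.762 kN/m.

5.76 kN/m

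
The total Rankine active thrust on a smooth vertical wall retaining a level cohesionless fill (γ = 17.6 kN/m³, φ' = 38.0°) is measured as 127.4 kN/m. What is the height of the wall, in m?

K_a = 0.2379. P_a = ½ K_a γ H² ⇒ H = √(2P_a/(K_a γ)).
H = √(2×127.4/(0.2379×17.6)) = 7.801 m.

7.80 m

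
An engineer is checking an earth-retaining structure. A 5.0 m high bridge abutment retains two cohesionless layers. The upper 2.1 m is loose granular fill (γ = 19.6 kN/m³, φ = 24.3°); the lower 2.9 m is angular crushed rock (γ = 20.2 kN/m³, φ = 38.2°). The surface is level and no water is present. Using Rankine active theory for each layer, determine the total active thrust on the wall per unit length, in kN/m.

K_a1 = tan²(45°−24.3°/2) = 0.4169; K_a2 = tan²(45°−38.2°/2) = 0.2358.
Layer 1: σ at base = K_a1 γ₁ h₁ = 17.16 kPa; P₁ = ½×17.16×2.1 = 18.02.
Layer 2: σ_v at top = γ₁h₁ = 41.16; σ_h top = K_a2×41.16 = 9.705; σ_h base = K_a2×(41.16+20.2×2.9) = 23.52.
P₂ = ½(9.705+23.52)×2.9 = 48.17. Total P_a = 18.02+48.17 = 66.19 kN/m.

66.2 kN/m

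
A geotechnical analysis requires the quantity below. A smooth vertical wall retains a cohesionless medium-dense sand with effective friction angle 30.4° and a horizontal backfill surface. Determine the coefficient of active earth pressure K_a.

K_a = (1 − sin φ)/(1 + sin φ) = (1 − sin 30.4°)/(1 + sin 30.4°) = 0.3280.

0.328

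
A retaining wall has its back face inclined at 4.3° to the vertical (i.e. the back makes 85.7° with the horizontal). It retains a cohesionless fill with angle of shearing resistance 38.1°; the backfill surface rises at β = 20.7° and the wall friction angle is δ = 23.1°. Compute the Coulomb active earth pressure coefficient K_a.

0.324

K_a = sin²(α+φ) / [sin²α · sin(α−δ) · (1 + √{sin(φ+δ)sin(φ−β) / (sin(α−δ)sin(α+β))})²].
With α = 85.7°, φ = 38.1°, δ = 23.1°, β = 20.7°: K_a = 0.3236.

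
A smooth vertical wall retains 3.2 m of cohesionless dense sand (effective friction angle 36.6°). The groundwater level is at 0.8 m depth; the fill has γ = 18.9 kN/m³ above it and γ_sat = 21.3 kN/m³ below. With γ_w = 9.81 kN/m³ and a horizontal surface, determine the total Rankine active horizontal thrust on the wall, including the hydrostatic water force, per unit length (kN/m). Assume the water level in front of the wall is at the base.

47.3 kN/m

K_a = tan²(45° − φ/2) = 0.2530.
γ' = 21.3 − 9.81 = 11.49 kN/m³. Depth below WT = 2.4 m.
σ'_h at WT = K_a γ d_w = 3.825 kPa; at base = 3.825 + K_a γ' × 2.4 = 10.80 kPa.
P₁ (0–0.8 m) = ½×3.825×0.8 = 1.530. P₂ (0.8–3.2 m) = ½(3.825+10.80)×2.4 = 17.55.
P_w = ½ γ_w h₂² = 0.5×9.81×2.4² = 28.25. Total = 1.530+17.55+28.25 = 47.33 kN/m.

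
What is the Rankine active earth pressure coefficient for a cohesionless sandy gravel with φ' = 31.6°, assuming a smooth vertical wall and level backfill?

K_a = tan²(45° − φ/2) = tan²(29.20°) = 0.3123.

0.312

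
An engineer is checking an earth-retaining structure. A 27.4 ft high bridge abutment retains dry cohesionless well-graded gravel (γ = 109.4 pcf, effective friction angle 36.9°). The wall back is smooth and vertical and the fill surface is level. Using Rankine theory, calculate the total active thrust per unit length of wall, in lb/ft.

10300 lb/ft

K_a = tan²(45° − φ/2) = 0.2497.
P_a = ½ K_a γ H² = 0.5 × 0.2497 × 109.4 × 27.4² = 10250 lb/ft.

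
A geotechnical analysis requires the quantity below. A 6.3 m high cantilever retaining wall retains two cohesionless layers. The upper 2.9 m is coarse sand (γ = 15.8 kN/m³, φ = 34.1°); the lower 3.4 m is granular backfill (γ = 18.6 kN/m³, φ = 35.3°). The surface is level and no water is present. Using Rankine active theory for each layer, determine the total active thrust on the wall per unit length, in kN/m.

K_a1 = tan²(45°−34.1°/2) = 0.2815; K_a2 = tan²(45°−35.3°/2) = 0.2675.
Layer 1: σ at base = K_a1 γ₁ h₁ = 12.90 kPa; P₁ = ½×12.90×2.9 = 18.70.
Layer 2: σ_v at top = γ₁h₁ = 45.82; σ_h top = K_a2×45.82 = 12.26; σ_h base = K_a2×(45.82+18.6×3.4) = 29.18.
P₂ = ½(12.26+29.18)×3.4 = 70.44. Total P_a = 18.70+70.44 = 89.15 kN/m.

89.1 kN/m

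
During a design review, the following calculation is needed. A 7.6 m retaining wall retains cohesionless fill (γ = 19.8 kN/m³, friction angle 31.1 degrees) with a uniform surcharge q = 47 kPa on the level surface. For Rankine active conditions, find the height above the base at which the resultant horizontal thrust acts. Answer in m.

K_a = 0.3188.
Triangular part P₁ = ½K_aγH² = 182.3 at H/3 = 2.533 m; rectangular part P₂ = K_a q H = 113.9 at H/2 = 3.800 m.
ȳ = (P₁·2.533 + P₂·3.800)/(P₁+P₂) = 3.020 m.

3.02 m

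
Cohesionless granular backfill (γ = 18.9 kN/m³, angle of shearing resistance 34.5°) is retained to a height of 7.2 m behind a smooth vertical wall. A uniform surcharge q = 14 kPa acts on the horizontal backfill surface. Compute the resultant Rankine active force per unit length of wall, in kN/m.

164 kN/m

K_a = tan²(45° − φ/2) = 0.2768.
Soil triangle: ½ K_a γ H² = 0.5×0.2768×18.9×7.2² = 135.6 kN/m.
Surcharge rectangle: K_a q H = 0.2768×14×7.2 = 27.90 kN/m.
Total = 135.6 + 27.90 = 163.5 kN/m.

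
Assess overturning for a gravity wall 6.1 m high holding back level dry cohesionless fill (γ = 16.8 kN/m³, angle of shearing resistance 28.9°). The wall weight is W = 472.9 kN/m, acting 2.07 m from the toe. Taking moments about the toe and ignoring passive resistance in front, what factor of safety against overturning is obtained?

K_a = tan²(45° − 28.9°/2) = 0.3484.
P_a = ½K_aγH² = 0.5×0.3484×16.8×6.1² = 108.9 kN/m, acting at H/3 = 2.033 m above the base.
Overturning moment M_o = P_a × H/3 = 108.9 × 2.033 = 221.4.
Resisting moment M_r = W × 2.07 = 472.9 × 2.07 = 978.9.
FS_overturning = M_r/M_o = 978.9/221.4 = 4.421.

4.42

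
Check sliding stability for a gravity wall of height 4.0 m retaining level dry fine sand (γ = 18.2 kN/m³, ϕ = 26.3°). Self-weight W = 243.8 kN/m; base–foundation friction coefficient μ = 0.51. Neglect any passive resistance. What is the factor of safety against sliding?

2.21

K_a = tan²(45° − 26.3°/2) = 0.3859.
P_a = ½K_aγH² = 0.5×0.3859×18.2×4.0² = 56.19 kN/m, acting at H/3 = 1.333 m above the base.
FS_sliding = μW / P_a = 0.51×243.8 / 56.19 = 2.213.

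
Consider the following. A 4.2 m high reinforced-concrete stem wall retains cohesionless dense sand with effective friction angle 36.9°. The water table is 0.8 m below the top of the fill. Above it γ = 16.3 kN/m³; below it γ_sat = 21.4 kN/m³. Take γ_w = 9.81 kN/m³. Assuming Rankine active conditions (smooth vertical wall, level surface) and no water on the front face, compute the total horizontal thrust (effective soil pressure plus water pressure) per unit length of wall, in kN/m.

K_a = tan²(45° − φ/2) = 0.2497.
γ' = 21.4 − 9.81 = 11.59 kN/m³. Depth below WT = 3.4 m.
σ'_h at WT = K_a γ d_w = 3.256 kPa; at base = 3.256 + K_a γ' × 3.4 = 13.09 kPa.
P₁ (0–0.8 m) = ½×3.256×0.8 = 1.302. P₂ (0.8–4.2 m) = ½(3.256+13.09)×3.4 = 27.80.
P_w = ½ γ_w h₂² = 0.5×9.81×3.4² = 56.70. Total = 1.302+27.80+56.70 = 85.80 kN/m.

85.8 kN/m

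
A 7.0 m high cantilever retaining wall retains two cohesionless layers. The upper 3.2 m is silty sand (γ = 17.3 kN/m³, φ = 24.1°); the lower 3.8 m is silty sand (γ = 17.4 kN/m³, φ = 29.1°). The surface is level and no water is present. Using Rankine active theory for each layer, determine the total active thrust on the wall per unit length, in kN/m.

K_a1 = tan²(45°−24.1°/2) = 0.4201; K_a2 = tan²(45°−29.1°/2) = 0.3456.
Layer 1: σ at base = K_a1 γ₁ h₁ = 23.26 kPa; P₁ = ½×23.26×3.2 = 37.21.
Layer 2: σ_v at top = γ₁h₁ = 55.36; σ_h top = K_a2×55.36 = 19.13; σ_h base = K_a2×(55.36+17.4×3.8) = 41.98.
P₂ = ½(19.13+41.98)×3.8 = 116.1. Total P_a = 37.21+116.1 = 153.3 kN/m.

153 kN/m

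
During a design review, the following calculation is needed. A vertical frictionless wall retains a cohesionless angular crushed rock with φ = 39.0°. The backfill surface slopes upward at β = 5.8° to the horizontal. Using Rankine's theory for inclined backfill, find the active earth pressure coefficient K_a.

K_a = cos β · (cos β − √(cos²β − cos²φ)) / (cos β + √(cos²β − cos²φ)).
cos β = 0.9949, cos φ = 0.7771, √(cos²β − cos²φ) = 0.6212.
K_a = 0.9949 × (0.9949 − 0.6212)/(0.9949 + 0.6212) = 0.2301.

0.230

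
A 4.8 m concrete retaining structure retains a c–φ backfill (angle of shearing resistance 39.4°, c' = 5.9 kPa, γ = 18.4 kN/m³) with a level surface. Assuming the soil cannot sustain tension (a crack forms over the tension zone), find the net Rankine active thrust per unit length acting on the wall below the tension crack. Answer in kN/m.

24.4 kN/m

K_a = 0.2234; √K_a = 0.4727.
Tension-crack depth z_c = 2c/(γ√K_a) = 2×5.9/(18.4×0.4727) = 1.357 m.
σ_a at base = K_a γ H − 2c√K_a = 0.2234×18.4×4.8 − 2×5.9×0.4727 = 14.16 kPa.
P_a = ½ × 14.16 × (H − z_c) = 0.5×14.16×3.443 = 24.37 kN/m.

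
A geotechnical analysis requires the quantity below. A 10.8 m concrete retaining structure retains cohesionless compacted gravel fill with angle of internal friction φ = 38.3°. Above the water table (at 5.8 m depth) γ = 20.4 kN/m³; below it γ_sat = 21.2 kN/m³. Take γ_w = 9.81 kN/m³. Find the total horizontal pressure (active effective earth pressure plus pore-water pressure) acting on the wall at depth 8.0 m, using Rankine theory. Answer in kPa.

K_a = (1 − sin φ)/(1 + sin φ) = 0.2347.
γ' = 21.2 − 9.81 = 11.39 kN/m³.
Effective vertical stress at 8.0 m: σ'_v = 20.4×5.8 + 11.39×2.20 = 143.4 kPa.
σ'_h = K_a σ'_v = 0.2347 × 143.4 = 33.66 kPa; u = γ_w × 2.20 = 21.58 kPa.
Total σ_h = 33.66 + 21.58 = 55.24 kPa.

55.2 kPa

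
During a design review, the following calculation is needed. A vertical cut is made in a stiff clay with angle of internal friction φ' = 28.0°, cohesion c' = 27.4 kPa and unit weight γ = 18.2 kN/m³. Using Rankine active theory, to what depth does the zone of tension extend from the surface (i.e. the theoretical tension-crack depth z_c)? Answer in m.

K_a = tan²(45° − 28.0°/2) = 0.3610; √K_a = 0.6009.
The active pressure is zero where K_a γ z = 2c√K_a, so z_c = 2c/(γ√K_a) = 2×27.4/(18.2×0.6009) = 5.011 m.

5.01 m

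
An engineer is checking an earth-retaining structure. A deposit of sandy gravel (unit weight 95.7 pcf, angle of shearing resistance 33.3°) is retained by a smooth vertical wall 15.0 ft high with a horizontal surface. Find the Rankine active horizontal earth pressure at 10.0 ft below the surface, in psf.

279 psf

K_a = (1 − sin φ)/(1 + sin φ) = 0.2911.
σ_h = K_a γ z = 0.2911 × 95.7 × 10.0 = 278.6 psf.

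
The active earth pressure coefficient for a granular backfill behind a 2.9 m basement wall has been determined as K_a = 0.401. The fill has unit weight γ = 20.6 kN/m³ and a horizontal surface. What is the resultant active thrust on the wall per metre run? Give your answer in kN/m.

P = ½ K_a γ H² = 0.5 × 0.401 × 20.6 × 2.9² = 34.74 kN/m.

34.7 kN/m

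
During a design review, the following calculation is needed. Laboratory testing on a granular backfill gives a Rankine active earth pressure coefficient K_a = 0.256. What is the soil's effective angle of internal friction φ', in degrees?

36.3°

K_a = tan²(45° − φ/2) ⇒ 45° − φ/2 = arctan(√0.256) = 26.84°.
φ = 2(45° − 26.84°) = 36.32°.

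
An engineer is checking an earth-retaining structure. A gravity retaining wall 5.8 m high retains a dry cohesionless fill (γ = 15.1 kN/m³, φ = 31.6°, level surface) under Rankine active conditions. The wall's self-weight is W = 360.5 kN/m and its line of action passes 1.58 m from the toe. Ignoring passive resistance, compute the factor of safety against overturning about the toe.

K_a = tan²(45° − 31.6°/2) = 0.3123.
P_a = ½K_aγH² = 0.5×0.3123×15.1×5.8² = 79.33 kN/m, acting at H/3 = 1.933 m above the base.
Overturning moment M_o = P_a × H/3 = 79.33 × 1.933 = 153.4.
Resisting moment M_r = W × 1.58 = 360.5 × 1.58 = 569.6.
FS_overturning = M_r/M_o = 569.6/153.4 = 3.714.

3.71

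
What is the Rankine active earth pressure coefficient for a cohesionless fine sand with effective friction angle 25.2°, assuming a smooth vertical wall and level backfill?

0.403

K_a = tan²(45° − φ/2) = tan²(32.40°) = 0.4027.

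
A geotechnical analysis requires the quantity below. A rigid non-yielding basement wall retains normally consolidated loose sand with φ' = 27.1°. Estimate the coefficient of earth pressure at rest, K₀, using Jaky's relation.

K₀ = 1 − sin φ' = 1 − sin 27.1° = 0.5445.

0.544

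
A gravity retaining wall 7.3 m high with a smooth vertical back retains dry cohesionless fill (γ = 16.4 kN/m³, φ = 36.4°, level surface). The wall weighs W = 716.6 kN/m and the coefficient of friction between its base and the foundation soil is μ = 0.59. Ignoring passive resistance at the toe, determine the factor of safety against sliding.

K_a = tan²(45° − 36.4°/2) = 0.2552.
P_a = ½K_aγH² = 0.5×0.2552×16.4×7.3² = 111.5 kN/m, acting at H/3 = 2.433 m above the base.
FS_sliding = μW / P_a = 0.59×716.6 / 111.5 = 3.792.

3.79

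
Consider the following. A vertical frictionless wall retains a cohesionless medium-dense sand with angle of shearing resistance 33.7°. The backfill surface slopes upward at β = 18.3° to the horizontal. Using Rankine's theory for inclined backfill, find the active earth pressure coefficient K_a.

K_a = cos β · (cos β − √(cos²β − cos²φ)) / (cos β + √(cos²β − cos²φ)).
cos β = 0.9494, cos φ = 0.8320, √(cos²β − cos²φ) = 0.4575.
K_a = 0.9494 × (0.9494 − 0.4575)/(0.9494 + 0.4575) = 0.3320.

0.332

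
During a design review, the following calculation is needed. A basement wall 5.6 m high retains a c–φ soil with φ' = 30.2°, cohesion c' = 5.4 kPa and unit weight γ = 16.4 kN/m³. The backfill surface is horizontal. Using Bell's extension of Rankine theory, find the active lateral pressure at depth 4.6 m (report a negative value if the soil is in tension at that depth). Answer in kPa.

K_a = (1 − sin φ)/(1 + sin φ) = 0.3307.
σ_a = K_a γ z − 2c√K_a = 0.3307×16.4×4.6 − 2×5.4×0.5750 = 18.73 kPa.

18.7 kPa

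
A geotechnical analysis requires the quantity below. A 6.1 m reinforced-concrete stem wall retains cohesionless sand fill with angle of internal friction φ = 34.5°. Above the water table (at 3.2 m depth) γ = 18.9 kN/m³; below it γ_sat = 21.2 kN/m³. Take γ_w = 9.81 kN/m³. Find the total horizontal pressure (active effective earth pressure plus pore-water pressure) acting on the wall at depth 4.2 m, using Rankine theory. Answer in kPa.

29.7 kPa

K_a = (1 − sin φ)/(1 + sin φ) = 0.2768.
γ' = 21.2 − 9.81 = 11.39 kN/m³.
Effective vertical stress at 4.2 m: σ'_v = 18.9×3.2 + 11.39×1.00 = 71.87 kPa.
σ'_h = K_a σ'_v = 0.2768 × 71.87 = 19.89 kPa; u = γ_w × 1.00 = 9.810 kPa.
Total σ_h = 19.89 + 9.810 = 29.70 kPa.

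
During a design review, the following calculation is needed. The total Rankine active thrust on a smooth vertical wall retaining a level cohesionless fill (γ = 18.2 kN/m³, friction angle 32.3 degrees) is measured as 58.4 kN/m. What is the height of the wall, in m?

4.60 m

K_a = 0.3035. P_a = ½ K_a γ H² ⇒ H = √(2P_a/(K_a γ)).
H = √(2×58.4/(0.3035×18.2)) = 4.599 m.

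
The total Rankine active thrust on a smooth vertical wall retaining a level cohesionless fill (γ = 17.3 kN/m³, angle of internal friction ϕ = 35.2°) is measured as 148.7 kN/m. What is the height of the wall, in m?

K_a = 0.2687. P_a = ½ K_a γ H² ⇒ H = √(2P_a/(K_a γ)).
H = √(2×148.7/(0.2687×17.3)) = 7.999 m.

8.00 m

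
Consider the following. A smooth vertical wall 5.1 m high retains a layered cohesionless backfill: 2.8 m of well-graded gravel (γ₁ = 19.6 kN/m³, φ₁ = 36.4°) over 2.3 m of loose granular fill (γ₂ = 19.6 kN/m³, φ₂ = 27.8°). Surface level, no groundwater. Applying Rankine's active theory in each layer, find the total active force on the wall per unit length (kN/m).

84.4 kN/m

K_a1 = tan²(45°−36.4°/2) = 0.2552; K_a2 = tan²(45°−27.8°/2) = 0.3639.
Layer 1: σ at base = K_a1 γ₁ h₁ = 14.00 kPa; P₁ = ½×14.00×2.8 = 19.60.
Layer 2: σ_v at top = γ₁h₁ = 54.88; σ_h top = K_a2×54.88 = 19.97; σ_h base = K_a2×(54.88+19.6×2.3) = 36.38.
P₂ = ½(19.97+36.38)×2.3 = 64.80. Total P_a = 19.60+64.80 = 84.40 kN/m.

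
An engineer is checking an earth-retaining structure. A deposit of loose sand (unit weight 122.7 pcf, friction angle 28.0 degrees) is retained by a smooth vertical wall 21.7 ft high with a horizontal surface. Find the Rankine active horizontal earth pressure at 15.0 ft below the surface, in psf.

K_a = (1 − sin φ)/(1 + sin φ) = 0.3610.
σ_h = K_a γ z = 0.3610 × 122.7 × 15.0 = 664.5 psf.

664 psf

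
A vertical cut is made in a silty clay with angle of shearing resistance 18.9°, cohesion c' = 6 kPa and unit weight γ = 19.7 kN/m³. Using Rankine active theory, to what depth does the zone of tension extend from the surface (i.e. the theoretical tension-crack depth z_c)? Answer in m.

0.852 m

K_a = tan²(45° − 18.9°/2) = 0.5107; √K_a = 0.7146.
The active pressure is zero where K_a γ z = 2c√K_a, so z_c = 2c/(γ√K_a) = 2×6/(19.7×0.7146) = 0.8524 m.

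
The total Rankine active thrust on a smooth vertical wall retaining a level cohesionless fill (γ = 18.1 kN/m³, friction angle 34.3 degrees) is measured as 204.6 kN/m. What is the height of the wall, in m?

K_a = 0.2792. P_a = ½ K_a γ H² ⇒ H = √(2P_a/(K_a γ)).
H = √(2×204.6/(0.2792×18.1)) = 8.999 m.

9.00 m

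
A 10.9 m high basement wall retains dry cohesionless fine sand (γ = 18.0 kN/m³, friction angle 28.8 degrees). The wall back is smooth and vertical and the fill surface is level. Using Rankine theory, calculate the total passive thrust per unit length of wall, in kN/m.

K_p = tan²(45° + φ/2) = 2.859.
P_p = ½ K_p γ H² = 0.5 × 2.859 × 18.0 × 10.9² = 3057 kN/m.

3060 kN/m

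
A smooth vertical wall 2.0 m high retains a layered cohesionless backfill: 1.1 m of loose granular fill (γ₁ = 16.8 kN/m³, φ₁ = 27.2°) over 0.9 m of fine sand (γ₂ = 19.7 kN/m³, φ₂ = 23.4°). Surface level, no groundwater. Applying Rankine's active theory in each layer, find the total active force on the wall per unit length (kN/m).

K_a1 = tan²(45°−27.2°/2) = 0.3726; K_a2 = tan²(45°−23.4°/2) = 0.4315.
Layer 1: σ at base = K_a1 γ₁ h₁ = 6.885 kPa; P₁ = ½×6.885×1.1 = 3.787.
Layer 2: σ_v at top = γ₁h₁ = 18.48; σ_h top = K_a2×18.48 = 7.974; σ_h base = K_a2×(18.48+19.7×0.9) = 15.62.
P₂ = ½(7.974+15.62)×0.9 = 10.62. Total P_a = 3.787+10.62 = 14.41 kN/m.

14.4 kN/m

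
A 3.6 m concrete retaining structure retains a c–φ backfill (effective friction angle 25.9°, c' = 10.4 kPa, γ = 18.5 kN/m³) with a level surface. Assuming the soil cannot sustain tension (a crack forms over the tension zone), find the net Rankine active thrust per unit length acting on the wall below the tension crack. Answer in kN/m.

11.8 kN/m

K_a = 0.3920; √K_a = 0.6261.
Tension-crack depth z_c = 2c/(γ√K_a) = 2×10.4/(18.5×0.6261) = 1.796 m.
σ_a at base = K_a γ H − 2c√K_a = 0.3920×18.5×3.6 − 2×10.4×0.6261 = 13.08 kPa.
P_a = ½ × 13.08 × (H − z_c) = 0.5×13.08×1.804 = 11.80 kN/m.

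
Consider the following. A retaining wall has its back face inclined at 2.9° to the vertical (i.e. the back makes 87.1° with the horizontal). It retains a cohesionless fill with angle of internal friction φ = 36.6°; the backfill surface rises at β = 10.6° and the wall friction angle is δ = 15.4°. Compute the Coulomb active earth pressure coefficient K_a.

0.283

K_a = sin²(α+φ) / [sin²α · sin(α−δ) · (1 + √{sin(φ+δ)sin(φ−β) / (sin(α−δ)sin(α+β))})²].
With α = 87.1°, φ = 36.6°, δ = 15.4°, β = 10.6°: K_a = 0.2834.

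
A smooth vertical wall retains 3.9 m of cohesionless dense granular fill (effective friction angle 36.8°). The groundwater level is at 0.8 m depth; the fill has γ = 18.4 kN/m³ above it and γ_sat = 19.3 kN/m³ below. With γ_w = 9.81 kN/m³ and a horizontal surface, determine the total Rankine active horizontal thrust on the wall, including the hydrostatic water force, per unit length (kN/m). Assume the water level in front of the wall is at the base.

71.5 kN/m

K_a = tan²(45° − φ/2) = 0.2508.
γ' = 19.3 − 9.81 = 9.490 kN/m³. Depth below WT = 3.1 m.
σ'_h at WT = K_a γ d_w = 3.691 kPa; at base = 3.691 + K_a γ' × 3.1 = 11.07 kPa.
P₁ (0–0.8 m) = ½×3.691×0.8 = 1.476. P₂ (0.8–3.9 m) = ½(3.691+11.07)×3.1 = 22.88.
P_w = ½ γ_w h₂² = 0.5×9.81×3.1² = 47.14. Total = 1.476+22.88+47.14 = 71.49 kN/m.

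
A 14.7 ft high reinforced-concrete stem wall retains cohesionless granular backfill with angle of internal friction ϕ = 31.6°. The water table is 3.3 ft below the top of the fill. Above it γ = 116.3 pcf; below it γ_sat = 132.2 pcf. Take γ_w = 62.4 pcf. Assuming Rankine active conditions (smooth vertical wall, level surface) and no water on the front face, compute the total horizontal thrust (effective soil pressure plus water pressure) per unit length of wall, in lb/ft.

K_a = tan²(45° − φ/2) = 0.3123.
γ' = 132.2 − 62.4 = 69.80 pcf. Depth below WT = 11.4 ft.
σ'_h at WT = K_a γ d_w = 119.9 psf; at base = 119.9 + K_a γ' × 11.4 = 368.4 psf.
P₁ (0–3.3 ft) = ½×119.9×3.3 = 197.8. P₂ (3.3–14.7 ft) = ½(119.9+368.4)×11.4 = 2783.
P_w = ½ γ_w h₂² = 0.5×62.4×11.4² = 4055. Total = 197.8+2783+4055 = 7036 lb/ft.

7040 lb/ft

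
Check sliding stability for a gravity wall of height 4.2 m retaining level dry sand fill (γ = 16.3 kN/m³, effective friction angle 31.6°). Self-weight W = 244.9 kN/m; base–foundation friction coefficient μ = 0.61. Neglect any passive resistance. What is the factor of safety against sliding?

3.33

K_a = tan²(45° − 31.6°/2) = 0.3123.
P_a = ½K_aγH² = 0.5×0.3123×16.3×4.2² = 44.91 kN/m, acting at H/3 = 1.400 m above the base.
FS_sliding = μW / P_a = 0.61×244.9 / 44.91 = 3.327.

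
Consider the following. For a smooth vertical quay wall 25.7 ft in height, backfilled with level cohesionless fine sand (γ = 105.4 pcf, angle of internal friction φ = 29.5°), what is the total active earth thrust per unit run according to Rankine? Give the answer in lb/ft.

11800 lb/ft

K_a = tan²(45° − φ/2) = 0.3401.
P_a = ½ K_a γ H² = 0.5 × 0.3401 × 105.4 × 25.7² = 11840 lb/ft.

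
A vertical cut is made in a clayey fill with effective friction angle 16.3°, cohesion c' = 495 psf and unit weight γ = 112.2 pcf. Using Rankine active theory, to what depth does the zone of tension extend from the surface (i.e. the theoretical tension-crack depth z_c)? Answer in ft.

11.8 ft

K_a = tan²(45° − 16.3°/2) = 0.5617; √K_a = 0.7495.
The active pressure is zero where K_a γ z = 2c√K_a, so z_c = 2c/(γ√K_a) = 2×495/(112.2×0.7495) = 11.77 ft.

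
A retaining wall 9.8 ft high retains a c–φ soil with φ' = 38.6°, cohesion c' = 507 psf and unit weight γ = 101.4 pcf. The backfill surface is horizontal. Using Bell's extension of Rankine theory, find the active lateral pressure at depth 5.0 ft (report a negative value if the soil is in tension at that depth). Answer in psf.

K_a = (1 − sin φ)/(1 + sin φ) = 0.2316.
σ_a = K_a γ z − 2c√K_a = 0.2316×101.4×5.0 − 2×507×0.4813 = -370.6 psf.

-371 psf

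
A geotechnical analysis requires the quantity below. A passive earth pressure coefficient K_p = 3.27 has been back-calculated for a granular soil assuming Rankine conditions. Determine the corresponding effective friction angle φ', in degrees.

32.1°

K_p = (1+sin φ)/(1−sin φ) ⇒ sin φ = (K_p − 1)/(K_p + 1) = 0.5316.
φ = arcsin(0.5316) = 32.11°.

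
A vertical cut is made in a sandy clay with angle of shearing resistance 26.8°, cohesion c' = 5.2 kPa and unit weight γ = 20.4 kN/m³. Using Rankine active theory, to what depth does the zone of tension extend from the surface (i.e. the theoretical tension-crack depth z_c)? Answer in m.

0.829 m

K_a = tan²(45° − 26.8°/2) = 0.3785; √K_a = 0.6152.
The active pressure is zero where K_a γ z = 2c√K_a, so z_c = 2c/(γ√K_a) = 2×5.2/(20.4×0.6152) = 0.8287 m.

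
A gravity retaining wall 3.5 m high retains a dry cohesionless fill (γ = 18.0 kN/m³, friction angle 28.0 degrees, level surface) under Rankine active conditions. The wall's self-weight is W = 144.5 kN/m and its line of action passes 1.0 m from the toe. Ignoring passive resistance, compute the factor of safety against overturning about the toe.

K_a = tan²(45° − 28.0°/2) = 0.3610.
P_a = ½K_aγH² = 0.5×0.3610×18.0×3.5² = 39.80 kN/m, acting at H/3 = 1.167 m above the base.
Overturning moment M_o = P_a × H/3 = 39.80 × 1.167 = 46.44.
Resisting moment M_r = W × 1.0 = 144.5 × 1.0 = 144.5.
FS_overturning = M_r/M_o = 144.5/46.44 = 3.112.

3.11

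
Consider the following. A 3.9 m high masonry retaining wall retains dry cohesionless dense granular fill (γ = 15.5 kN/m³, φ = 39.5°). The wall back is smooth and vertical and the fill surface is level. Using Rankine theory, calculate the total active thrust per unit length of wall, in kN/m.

K_a = tan²(45° − φ/2) = 0.2224.
P_a = ½ K_a γ H² = 0.5 × 0.2224 × 15.5 × 3.9² = 26.22 kN/m.

26.2 kN/m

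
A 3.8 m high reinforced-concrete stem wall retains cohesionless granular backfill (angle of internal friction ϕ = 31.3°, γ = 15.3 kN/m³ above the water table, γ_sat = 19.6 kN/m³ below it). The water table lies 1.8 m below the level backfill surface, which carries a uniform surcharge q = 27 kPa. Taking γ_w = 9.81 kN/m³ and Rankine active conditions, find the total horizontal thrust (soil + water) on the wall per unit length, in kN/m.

K_a = tan²(45° − φ/2) = 0.3162.
γ' = 19.6 − 9.81 = 9.790 kN/m³. h₂ = H − d_w = 2.0 m.
σ'_h: at surface K_a·q = 8.538; at WT K_a(q+γd_w) = 17.25; at base K_a(q+γd_w+γ'h₂) = 23.44 kPa.
P₁ = ½(8.538+17.25)×1.8 = 23.21; P₂ = ½(17.25+23.44)×2.0 = 40.68; P_w = ½γ_w h₂² = 19.62.
Total = 23.21+40.68+19.62 = 83.51 kN/m.

83.5 kN/m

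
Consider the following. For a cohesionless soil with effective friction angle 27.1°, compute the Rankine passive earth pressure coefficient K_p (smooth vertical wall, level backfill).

K_p = (1 + sin φ)/(1 − sin φ) = tan²(45° + 27.1°/2) = 2.673.

2.67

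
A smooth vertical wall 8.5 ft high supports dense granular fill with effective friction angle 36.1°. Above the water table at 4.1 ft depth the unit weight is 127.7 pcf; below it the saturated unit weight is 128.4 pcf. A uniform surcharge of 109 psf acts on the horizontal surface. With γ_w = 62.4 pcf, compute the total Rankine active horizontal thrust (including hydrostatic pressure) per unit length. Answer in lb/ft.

1880 lb/ft

K_a = tan²(45° − φ/2) = 0.2585.
γ' = 128.4 − 62.4 = 66.00 pcf. h₂ = H − d_w = 4.4 ft.
σ'_h: at surface K_a·q = 28.18; at WT K_a(q+γd_w) = 163.5; at base K_a(q+γd_w+γ'h₂) = 238.6 psf.
P₁ = ½(28.18+163.5)×4.1 = 393.0; P₂ = ½(163.5+238.6)×4.4 = 884.6; P_w = ½γ_w h₂² = 604.0.
Total = 393.0+884.6+604.0 = 1882 lb/ft.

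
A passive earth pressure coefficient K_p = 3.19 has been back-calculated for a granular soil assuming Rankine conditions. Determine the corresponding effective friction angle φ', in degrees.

31.5°

K_p = (1+sin φ)/(1−sin φ) ⇒ sin φ = (K_p − 1)/(K_p + 1) = 0.5227.
φ = arcsin(0.5227) = 31.51°.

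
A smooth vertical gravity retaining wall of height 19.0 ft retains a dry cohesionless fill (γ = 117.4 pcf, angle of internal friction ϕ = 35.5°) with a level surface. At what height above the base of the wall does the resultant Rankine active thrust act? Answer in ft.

K_a = 0.2653.
The pressure distribution is triangular, so the resultant acts at H/3 above the base = 19.0/3 = 6.333 ft.

6.33 ft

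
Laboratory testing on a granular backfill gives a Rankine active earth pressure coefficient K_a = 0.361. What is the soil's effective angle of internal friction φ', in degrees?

28.0°

K_a = tan²(45° − φ/2) ⇒ 45° − φ/2 = arctan(√0.361) = 31.00°.
φ = 2(45° − 31.00°) = 28.00°.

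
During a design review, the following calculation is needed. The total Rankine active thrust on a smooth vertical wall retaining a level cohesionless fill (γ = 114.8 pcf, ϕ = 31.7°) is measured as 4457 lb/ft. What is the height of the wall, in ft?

15.8 ft

K_a = 0.3111. P_a = ½ K_a γ H² ⇒ H = √(2P_a/(K_a γ)).
H = √(2×4457/(0.3111×114.8)) = 15.80 ft.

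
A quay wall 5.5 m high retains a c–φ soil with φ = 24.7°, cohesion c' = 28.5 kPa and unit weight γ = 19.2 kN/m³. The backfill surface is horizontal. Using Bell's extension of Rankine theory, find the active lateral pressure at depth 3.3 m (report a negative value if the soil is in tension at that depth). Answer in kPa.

K_a = (1 − sin φ)/(1 + sin φ) = 0.4106.
σ_a = K_a γ z − 2c√K_a = 0.4106×19.2×3.3 − 2×28.5×0.6408 = -10.51 kPa.

-10.5 kPa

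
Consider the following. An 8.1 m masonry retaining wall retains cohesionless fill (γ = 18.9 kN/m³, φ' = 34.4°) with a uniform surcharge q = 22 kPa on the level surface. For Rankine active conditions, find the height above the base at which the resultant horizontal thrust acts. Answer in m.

K_a = 0.2780.
Triangular part P₁ = ½K_aγH² = 172.4 at H/3 = 2.700 m; rectangular part P₂ = K_a q H = 49.54 at H/2 = 4.050 m.
ȳ = (P₁·2.700 + P₂·4.050)/(P₁+P₂) = 3.001 m.

3.00 m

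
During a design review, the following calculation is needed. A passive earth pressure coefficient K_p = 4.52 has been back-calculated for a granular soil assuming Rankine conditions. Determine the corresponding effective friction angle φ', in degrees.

K_p = (1+sin φ)/(1−sin φ) ⇒ sin φ = (K_p − 1)/(K_p + 1) = 0.6377.
φ = arcsin(0.6377) = 39.62°.

39.6°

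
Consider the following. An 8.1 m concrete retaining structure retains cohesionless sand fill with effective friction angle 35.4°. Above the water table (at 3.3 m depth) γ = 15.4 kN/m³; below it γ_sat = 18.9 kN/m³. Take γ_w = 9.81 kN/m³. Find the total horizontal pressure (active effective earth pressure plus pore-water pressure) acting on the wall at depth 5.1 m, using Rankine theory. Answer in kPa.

K_a = (1 − sin φ)/(1 + sin φ) = 0.2664.
γ' = 18.9 − 9.81 = 9.090 kN/m³.
Effective vertical stress at 5.1 m: σ'_v = 15.4×3.3 + 9.090×1.80 = 67.18 kPa.
σ'_h = K_a σ'_v = 0.2664 × 67.18 = 17.90 kPa; u = γ_w × 1.80 = 17.66 kPa.
Total σ_h = 17.90 + 17.66 = 35.56 kPa.

35.6 kPa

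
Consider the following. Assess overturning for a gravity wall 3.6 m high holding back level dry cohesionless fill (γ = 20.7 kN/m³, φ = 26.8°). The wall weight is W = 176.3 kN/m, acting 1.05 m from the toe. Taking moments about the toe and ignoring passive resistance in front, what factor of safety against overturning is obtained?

3.04

K_a = tan²(45° − 26.8°/2) = 0.3785.
P_a = ½K_aγH² = 0.5×0.3785×20.7×3.6² = 50.77 kN/m, acting at H/3 = 1.200 m above the base.
Overturning moment M_o = P_a × H/3 = 50.77 × 1.200 = 60.92.
Resisting moment M_r = W × 1.05 = 176.3 × 1.05 = 185.1.
FS_overturning = M_r/M_o = 185.1/60.92 = 3.039.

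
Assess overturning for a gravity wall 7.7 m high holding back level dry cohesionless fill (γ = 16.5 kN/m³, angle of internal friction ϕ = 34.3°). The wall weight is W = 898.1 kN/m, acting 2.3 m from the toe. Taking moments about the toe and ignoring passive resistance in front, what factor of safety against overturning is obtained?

5.89

K_a = tan²(45° − 34.3°/2) = 0.2792.
P_a = ½K_aγH² = 0.5×0.2792×16.5×7.7² = 136.5 kN/m, acting at H/3 = 2.567 m above the base.
Overturning moment M_o = P_a × H/3 = 136.5 × 2.567 = 350.5.
Resisting moment M_r = W × 2.3 = 898.1 × 2.3 = 2066.
FS_overturning = M_r/M_o = 2066/350.5 = 5.894.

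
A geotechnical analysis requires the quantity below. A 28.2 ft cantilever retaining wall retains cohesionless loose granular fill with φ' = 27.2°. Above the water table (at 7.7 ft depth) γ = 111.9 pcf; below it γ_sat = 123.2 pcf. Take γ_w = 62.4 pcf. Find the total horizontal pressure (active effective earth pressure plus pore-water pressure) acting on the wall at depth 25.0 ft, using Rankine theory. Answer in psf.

1790 psf

K_a = (1 − sin φ)/(1 + sin φ) = 0.3726.
γ' = 123.2 − 62.4 = 60.80 pcf.
Effective vertical stress at 25.0 ft: σ'_v = 111.9×7.7 + 60.80×17.3 = 1913 psf.
σ'_h = K_a σ'_v = 0.3726 × 1913 = 712.9 psf; u = γ_w × 17.3 = 1080 psf.
Total σ_h = 712.9 + 1080 = 1792 psf.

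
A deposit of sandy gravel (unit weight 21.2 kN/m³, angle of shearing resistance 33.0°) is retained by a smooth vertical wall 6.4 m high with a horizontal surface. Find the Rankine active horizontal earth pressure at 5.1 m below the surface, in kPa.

31.9 kPa

K_a = (1 − sin φ)/(1 + sin φ) = 0.2948.
σ_h = K_a γ z = 0.2948 × 21.2 × 5.1 = 31.87 kPa.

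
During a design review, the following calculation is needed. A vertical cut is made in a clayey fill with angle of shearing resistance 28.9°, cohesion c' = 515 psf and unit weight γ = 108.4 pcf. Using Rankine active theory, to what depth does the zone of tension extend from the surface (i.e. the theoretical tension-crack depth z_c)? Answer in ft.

K_a = tan²(45° − 28.9°/2) = 0.3484; √K_a = 0.5902.
The active pressure is zero where K_a γ z = 2c√K_a, so z_c = 2c/(γ√K_a) = 2×515/(108.4×0.5902) = 16.10 ft.

16.1 ft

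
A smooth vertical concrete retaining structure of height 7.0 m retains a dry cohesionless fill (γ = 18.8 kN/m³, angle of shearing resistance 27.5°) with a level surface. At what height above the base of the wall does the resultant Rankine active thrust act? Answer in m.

2.33 m

K_a = 0.3682.
The pressure distribution is triangular, so the resultant acts at H/3 above the base = 7.0/3 = 2.333 m.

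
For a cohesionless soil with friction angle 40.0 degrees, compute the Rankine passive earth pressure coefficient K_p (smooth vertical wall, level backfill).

4.60

K_p = (1 + sin φ)/(1 − sin φ) = tan²(45° + 40.0°/2) = 4.599.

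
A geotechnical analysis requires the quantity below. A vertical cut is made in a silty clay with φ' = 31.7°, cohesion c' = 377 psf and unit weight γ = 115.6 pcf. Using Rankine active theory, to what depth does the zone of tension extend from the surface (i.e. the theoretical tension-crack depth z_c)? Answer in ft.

K_a = tan²(45° − 31.7°/2) = 0.3111; √K_a = 0.5577.
The active pressure is zero where K_a γ z = 2c√K_a, so z_c = 2c/(γ√K_a) = 2×377/(115.6×0.5577) = 11.69 ft.

11.7 ft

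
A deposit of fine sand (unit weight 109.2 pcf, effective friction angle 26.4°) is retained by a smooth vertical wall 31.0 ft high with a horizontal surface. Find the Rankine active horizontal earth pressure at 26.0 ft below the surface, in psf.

K_a = (1 − sin φ)/(1 + sin φ) = 0.3844.
σ_h = K_a γ z = 0.3844 × 109.2 × 26.0 = 1091 psf.

1090 psf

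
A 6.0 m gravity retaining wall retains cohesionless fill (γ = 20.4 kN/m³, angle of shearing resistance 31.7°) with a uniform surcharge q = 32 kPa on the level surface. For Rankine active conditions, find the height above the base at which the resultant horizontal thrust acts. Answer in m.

2.34 m

K_a = 0.3111.
Triangular part P₁ = ½K_aγH² = 114.2 at H/3 = 2.000 m; rectangular part P₂ = K_a q H = 59.73 at H/2 = 3.000 m.
ȳ = (P₁·2.000 + P₂·3.000)/(P₁+P₂) = 2.343 m.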